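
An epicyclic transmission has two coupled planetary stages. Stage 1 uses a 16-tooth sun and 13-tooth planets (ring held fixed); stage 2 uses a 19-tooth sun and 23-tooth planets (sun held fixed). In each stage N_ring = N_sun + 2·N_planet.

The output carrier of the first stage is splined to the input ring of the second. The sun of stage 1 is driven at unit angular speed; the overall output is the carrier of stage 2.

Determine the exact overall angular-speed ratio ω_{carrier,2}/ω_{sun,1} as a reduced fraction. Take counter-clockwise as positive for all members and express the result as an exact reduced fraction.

130/609

Stage 1: N_ring = 16 + 2·13 = 42
Stage 1: 16(ω_s−ω_c) = −42(ω_r−ω_c),  ω_r=0, ω_s=1
Stage 1: 16(1−ω_c) = −42(0−ω_c)  ⇒  58ω_c = 16  ⇒  ω_c = 8/29
  ⇒ ω_c¹/ω_s¹ = 8/29
Stage 2: N_ring = 19 + 2·23 = 65
Stage 2: 19(ω_s−ω_c) = −65(ω_r−ω_c),  ω_s=0, ω_r=1
Stage 2: 19(0−ω_c) = −65(1−ω_c)  ⇒  84ω_c = 65  ⇒  ω_c = 65/84
  ⇒ ω_c²/ω_r² = 65/84
Coupling ω_r² = ω_c¹ ⇒ overall = 8/29 × 65/84 = 130/609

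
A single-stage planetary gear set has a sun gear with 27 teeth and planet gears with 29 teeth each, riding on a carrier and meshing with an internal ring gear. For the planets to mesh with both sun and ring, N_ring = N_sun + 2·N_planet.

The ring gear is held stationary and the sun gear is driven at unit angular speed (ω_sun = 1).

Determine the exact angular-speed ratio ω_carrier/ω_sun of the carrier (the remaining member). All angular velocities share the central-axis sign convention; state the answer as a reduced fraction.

N_ring = 27 + 2·29 = 85
27(ω_s−ω_c) = −85(ω_r−ω_c),  ω_r=0, ω_s=1
27(1−ω_c) = −85(0−ω_c)  ⇒  112ω_c = 27  ⇒  ω_c = 27/112
ω_c/ω_s = 27/112

27/112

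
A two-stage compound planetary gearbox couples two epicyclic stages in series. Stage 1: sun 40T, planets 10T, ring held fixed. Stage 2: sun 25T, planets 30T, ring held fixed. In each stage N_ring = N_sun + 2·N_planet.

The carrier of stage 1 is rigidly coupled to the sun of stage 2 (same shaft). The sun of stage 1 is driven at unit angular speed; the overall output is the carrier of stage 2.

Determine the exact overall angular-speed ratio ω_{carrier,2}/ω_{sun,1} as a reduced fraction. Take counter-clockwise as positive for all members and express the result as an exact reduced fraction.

Stage 1: N_ring = 40 + 2·10 = 60
Stage 1: 40(ω_s−ω_c) = −60(ω_r−ω_c),  ω_r=0, ω_s=1
Stage 1: 40(1−ω_c) = −60(0−ω_c)  ⇒  100ω_c = 40  ⇒  ω_c = 2/5
  ⇒ ω_c¹/ω_s¹ = 2/5
Stage 2: N_ring = 25 + 2·30 = 85
Stage 2: 25(ω_s−ω_c) = −85(ω_r−ω_c),  ω_r=0, ω_s=1
Stage 2: 25(1−ω_c) = −85(0−ω_c)  ⇒  110ω_c = 25  ⇒  ω_c = 5/22
  ⇒ ω_c²/ω_s² = 5/22
Coupling ω_s² = ω_c¹ ⇒ overall = 2/5 × 5/22 = 1/11

1/11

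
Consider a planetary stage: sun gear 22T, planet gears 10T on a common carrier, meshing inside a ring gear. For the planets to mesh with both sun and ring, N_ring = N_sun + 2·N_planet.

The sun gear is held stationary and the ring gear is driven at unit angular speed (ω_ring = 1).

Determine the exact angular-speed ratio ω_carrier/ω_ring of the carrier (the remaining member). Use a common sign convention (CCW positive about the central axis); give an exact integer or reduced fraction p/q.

21/32

N_ring = 22 + 2·10 = 42
22(ω_s−ω_c) = −42(ω_r−ω_c),  ω_s=0, ω_r=1
22(0−ω_c) = −42(1−ω_c)  ⇒  64ω_c = 42  ⇒  ω_c = 21/32
ω_c/ω_r = 21/32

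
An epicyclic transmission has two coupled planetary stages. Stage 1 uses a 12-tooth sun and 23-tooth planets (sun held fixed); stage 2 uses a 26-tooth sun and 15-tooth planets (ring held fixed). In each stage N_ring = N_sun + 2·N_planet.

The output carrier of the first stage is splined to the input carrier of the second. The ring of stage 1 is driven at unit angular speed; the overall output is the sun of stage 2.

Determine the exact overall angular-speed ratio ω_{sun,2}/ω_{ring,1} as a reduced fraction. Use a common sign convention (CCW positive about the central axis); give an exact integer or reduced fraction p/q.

Stage 1: N_ring = 12 + 2·23 = 58
Stage 1: 12(ω_s−ω_c) = −58(ω_r−ω_c),  ω_s=0, ω_r=1
Stage 1: 12(0−ω_c) = −58(1−ω_c)  ⇒  70ω_c = 58  ⇒  ω_c = 29/35
  ⇒ ω_c¹/ω_r¹ = 29/35
Stage 2: N_ring = 26 + 2·15 = 56
Stage 2: 26(ω_s−ω_c) = −56(ω_r−ω_c),  ω_r=0, ω_c=1
Stage 2: ω_s = 1 − (56/26)(0−1) = 41/13
  ⇒ ω_s²/ω_c² = 41/13
Coupling ω_c² = ω_c¹ ⇒ overall = 29/35 × 41/13 = 1189/455

1189/455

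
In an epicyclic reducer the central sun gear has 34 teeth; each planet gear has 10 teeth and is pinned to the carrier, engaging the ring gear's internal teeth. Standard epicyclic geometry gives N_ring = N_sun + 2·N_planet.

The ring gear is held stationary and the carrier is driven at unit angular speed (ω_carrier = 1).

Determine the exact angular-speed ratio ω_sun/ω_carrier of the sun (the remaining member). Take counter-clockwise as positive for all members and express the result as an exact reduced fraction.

N_ring = 34 + 2·10 = 54
34(ω_s−ω_c) = −54(ω_r−ω_c),  ω_r=0, ω_c=1
ω_s = 1 − (54/34)(0−1) = 44/17
ω_s/ω_c = 44/17

44/17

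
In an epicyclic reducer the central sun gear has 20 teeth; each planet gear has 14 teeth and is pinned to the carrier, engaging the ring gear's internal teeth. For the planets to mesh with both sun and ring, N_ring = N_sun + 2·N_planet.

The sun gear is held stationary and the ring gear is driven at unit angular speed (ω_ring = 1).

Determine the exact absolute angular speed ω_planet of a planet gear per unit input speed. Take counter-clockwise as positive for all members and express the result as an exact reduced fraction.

N_ring = 20 + 2·14 = 48
20(ω_s−ω_c) = −48(ω_r−ω_c),  ω_s=0, ω_r=1
20(0−ω_c) = −48(1−ω_c)  ⇒  68ω_c = 48  ⇒  ω_c = 12/17
sun–planet: 20·(0−12/17) = −14·(ω_p−ω_c)  ⇒  ω_p−ω_c = −(20/14)·(-12/17) = 120/119
ω_p = 12/17 + 120/119 = 12/7

12/7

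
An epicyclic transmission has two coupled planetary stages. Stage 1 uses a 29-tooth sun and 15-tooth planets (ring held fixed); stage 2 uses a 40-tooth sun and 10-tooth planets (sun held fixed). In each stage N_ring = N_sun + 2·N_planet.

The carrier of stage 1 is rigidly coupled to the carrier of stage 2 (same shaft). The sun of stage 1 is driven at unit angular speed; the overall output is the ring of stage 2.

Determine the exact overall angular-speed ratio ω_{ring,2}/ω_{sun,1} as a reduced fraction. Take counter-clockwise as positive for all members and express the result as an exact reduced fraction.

145/264

Stage 1: N_ring = 29 + 2·15 = 59
Stage 1: 29(ω_s−ω_c) = −59(ω_r−ω_c),  ω_r=0, ω_s=1
Stage 1: 29(1−ω_c) = −59(0−ω_c)  ⇒  88ω_c = 29  ⇒  ω_c = 29/88
  ⇒ ω_c¹/ω_s¹ = 29/88
Stage 2: N_ring = 40 + 2·10 = 60
Stage 2: 40(ω_s−ω_c) = −60(ω_r−ω_c),  ω_s=0, ω_c=1
Stage 2: ω_r = 1 − (40/60)(0−1) = 5/3
  ⇒ ω_r²/ω_c² = 5/3
Coupling ω_c² = ω_c¹ ⇒ overall = 29/88 × 5/3 = 145/264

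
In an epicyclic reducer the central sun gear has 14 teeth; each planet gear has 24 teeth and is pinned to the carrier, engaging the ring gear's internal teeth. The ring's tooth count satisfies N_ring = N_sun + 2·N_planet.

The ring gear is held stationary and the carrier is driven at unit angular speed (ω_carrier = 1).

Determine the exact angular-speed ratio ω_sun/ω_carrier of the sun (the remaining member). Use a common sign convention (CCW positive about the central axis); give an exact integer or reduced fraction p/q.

38/7

N_ring = 14 + 2·24 = 62
14(ω_s−ω_c) = −62(ω_r−ω_c),  ω_r=0, ω_c=1
ω_s = 1 − (62/14)(0−1) = 38/7
ω_s/ω_c = 38/7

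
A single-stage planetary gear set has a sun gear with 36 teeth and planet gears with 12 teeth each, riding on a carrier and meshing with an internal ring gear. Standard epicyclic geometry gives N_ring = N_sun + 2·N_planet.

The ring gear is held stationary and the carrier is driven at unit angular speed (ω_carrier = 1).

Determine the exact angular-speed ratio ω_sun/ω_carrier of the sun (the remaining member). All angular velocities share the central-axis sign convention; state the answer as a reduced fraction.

N_ring = 36 + 2·12 = 60
36(ω_s−ω_c) = −60(ω_r−ω_c),  ω_r=0, ω_c=1
ω_s = 1 − (60/36)(0−1) = 8/3
ω_s/ω_c = 8/3

8/3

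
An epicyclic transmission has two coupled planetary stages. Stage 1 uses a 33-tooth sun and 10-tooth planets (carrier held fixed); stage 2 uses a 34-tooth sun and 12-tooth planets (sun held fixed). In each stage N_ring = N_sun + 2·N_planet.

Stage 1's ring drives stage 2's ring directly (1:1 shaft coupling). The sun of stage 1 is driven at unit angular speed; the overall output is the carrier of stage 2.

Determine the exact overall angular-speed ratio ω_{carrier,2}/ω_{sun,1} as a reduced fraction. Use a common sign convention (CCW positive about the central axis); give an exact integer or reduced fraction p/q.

Stage 1: N_ring = 33 + 2·10 = 53
Stage 1: 33(ω_s−ω_c) = −53(ω_r−ω_c),  ω_c=0, ω_s=1
Stage 1: ω_r = 0 − (33/53)(1−0) = -33/53
  ⇒ ω_r¹/ω_s¹ = -33/53
Stage 2: N_ring = 34 + 2·12 = 58
Stage 2: 34(ω_s−ω_c) = −58(ω_r−ω_c),  ω_s=0, ω_r=1
Stage 2: 34(0−ω_c) = −58(1−ω_c)  ⇒  92ω_c = 58  ⇒  ω_c = 29/46
  ⇒ ω_c²/ω_r² = 29/46
Coupling ω_r² = ω_r¹ ⇒ overall = -33/53 × 29/46 = -957/2438

-957/2438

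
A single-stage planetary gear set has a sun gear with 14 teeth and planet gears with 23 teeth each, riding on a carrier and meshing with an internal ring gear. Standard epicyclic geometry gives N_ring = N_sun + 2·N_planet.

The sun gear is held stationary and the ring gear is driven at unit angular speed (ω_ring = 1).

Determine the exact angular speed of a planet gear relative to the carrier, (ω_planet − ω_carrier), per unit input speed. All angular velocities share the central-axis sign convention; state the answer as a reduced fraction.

N_ring = 14 + 2·23 = 60
14(ω_s−ω_c) = −60(ω_r−ω_c),  ω_s=0, ω_r=1
14(0−ω_c) = −60(1−ω_c)  ⇒  74ω_c = 60  ⇒  ω_c = 30/37
sun–planet: 14·(0−30/37) = −23·(ω_p−ω_c)  ⇒  ω_p−ω_c = −(14/23)·(-30/37) = 420/851

420/851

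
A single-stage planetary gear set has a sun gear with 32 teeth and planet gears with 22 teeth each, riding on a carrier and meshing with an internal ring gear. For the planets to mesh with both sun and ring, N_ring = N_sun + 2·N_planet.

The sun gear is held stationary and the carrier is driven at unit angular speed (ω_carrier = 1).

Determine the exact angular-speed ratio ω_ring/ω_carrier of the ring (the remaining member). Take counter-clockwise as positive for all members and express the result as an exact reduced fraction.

27/19

N_ring = 32 + 2·22 = 76
32(ω_s−ω_c) = −76(ω_r−ω_c),  ω_s=0, ω_c=1
ω_r = 1 − (32/76)(0−1) = 27/19
ω_r/ω_c = 27/19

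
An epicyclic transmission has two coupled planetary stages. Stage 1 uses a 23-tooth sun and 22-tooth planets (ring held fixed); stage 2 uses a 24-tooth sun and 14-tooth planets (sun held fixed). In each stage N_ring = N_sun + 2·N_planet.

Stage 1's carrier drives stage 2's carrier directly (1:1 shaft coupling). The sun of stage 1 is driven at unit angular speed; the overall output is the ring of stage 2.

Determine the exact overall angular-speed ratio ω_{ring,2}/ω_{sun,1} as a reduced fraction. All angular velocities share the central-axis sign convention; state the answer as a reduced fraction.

Stage 1: N_ring = 23 + 2·22 = 67
Stage 1: 23(ω_s−ω_c) = −67(ω_r−ω_c),  ω_r=0, ω_s=1
Stage 1: 23(1−ω_c) = −67(0−ω_c)  ⇒  90ω_c = 23  ⇒  ω_c = 23/90
  ⇒ ω_c¹/ω_s¹ = 23/90
Stage 2: N_ring = 24 + 2·14 = 52
Stage 2: 24(ω_s−ω_c) = −52(ω_r−ω_c),  ω_s=0, ω_c=1
Stage 2: ω_r = 1 − (24/52)(0−1) = 19/13
  ⇒ ω_r²/ω_c² = 19/13
Coupling ω_c² = ω_c¹ ⇒ overall = 23/90 × 19/13 = 437/1170

437/1170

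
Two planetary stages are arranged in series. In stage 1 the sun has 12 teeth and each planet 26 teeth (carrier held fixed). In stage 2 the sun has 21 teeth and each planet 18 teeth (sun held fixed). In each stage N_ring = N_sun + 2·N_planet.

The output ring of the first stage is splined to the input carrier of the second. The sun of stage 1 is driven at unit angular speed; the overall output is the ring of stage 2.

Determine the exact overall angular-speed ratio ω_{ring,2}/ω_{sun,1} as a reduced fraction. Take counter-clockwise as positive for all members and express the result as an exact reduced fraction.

Stage 1: N_ring = 12 + 2·26 = 64
Stage 1: 12(ω_s−ω_c) = −64(ω_r−ω_c),  ω_c=0, ω_s=1
Stage 1: ω_r = 0 − (12/64)(1−0) = -3/16
  ⇒ ω_r¹/ω_s¹ = -3/16
Stage 2: N_ring = 21 + 2·18 = 57
Stage 2: 21(ω_s−ω_c) = −57(ω_r−ω_c),  ω_s=0, ω_c=1
Stage 2: ω_r = 1 − (21/57)(0−1) = 26/19
  ⇒ ω_r²/ω_c² = 26/19
Coupling ω_c² = ω_r¹ ⇒ overall = -3/16 × 26/19 = -39/152

-39/152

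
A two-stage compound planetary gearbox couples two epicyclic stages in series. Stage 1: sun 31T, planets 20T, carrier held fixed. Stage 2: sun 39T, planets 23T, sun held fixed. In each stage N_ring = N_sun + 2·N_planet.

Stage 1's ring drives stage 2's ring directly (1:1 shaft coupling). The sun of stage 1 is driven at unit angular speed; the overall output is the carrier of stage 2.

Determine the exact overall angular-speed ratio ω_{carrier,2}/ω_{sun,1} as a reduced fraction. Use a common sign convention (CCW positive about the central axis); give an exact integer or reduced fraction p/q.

-85/284

Stage 1: N_ring = 31 + 2·20 = 71
Stage 1: 31(ω_s−ω_c) = −71(ω_r−ω_c),  ω_c=0, ω_s=1
Stage 1: ω_r = 0 − (31/71)(1−0) = -31/71
  ⇒ ω_r¹/ω_s¹ = -31/71
Stage 2: N_ring = 39 + 2·23 = 85
Stage 2: 39(ω_s−ω_c) = −85(ω_r−ω_c),  ω_s=0, ω_r=1
Stage 2: 39(0−ω_c) = −85(1−ω_c)  ⇒  124ω_c = 85  ⇒  ω_c = 85/124
  ⇒ ω_c²/ω_r² = 85/124
Coupling ω_r² = ω_r¹ ⇒ overall = -31/71 × 85/124 = -85/284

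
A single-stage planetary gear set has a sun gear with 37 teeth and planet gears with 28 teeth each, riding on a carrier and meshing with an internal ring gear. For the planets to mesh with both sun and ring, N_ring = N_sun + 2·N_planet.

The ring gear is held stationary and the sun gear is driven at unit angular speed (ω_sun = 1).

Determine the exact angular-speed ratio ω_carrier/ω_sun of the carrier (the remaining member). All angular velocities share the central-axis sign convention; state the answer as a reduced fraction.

N_ring = 37 + 2·28 = 93
37(ω_s−ω_c) = −93(ω_r−ω_c),  ω_r=0, ω_s=1
37(1−ω_c) = −93(0−ω_c)  ⇒  130ω_c = 37  ⇒  ω_c = 37/130
ω_c/ω_s = 37/130

37/130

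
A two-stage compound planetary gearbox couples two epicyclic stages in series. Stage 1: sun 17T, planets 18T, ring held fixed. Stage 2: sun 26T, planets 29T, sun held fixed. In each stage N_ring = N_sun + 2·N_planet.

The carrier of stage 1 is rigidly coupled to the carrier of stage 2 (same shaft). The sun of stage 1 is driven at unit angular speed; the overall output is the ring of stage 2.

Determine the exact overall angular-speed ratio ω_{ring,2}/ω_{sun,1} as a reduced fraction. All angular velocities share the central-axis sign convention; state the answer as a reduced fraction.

187/588

Stage 1: N_ring = 17 + 2·18 = 53
Stage 1: 17(ω_s−ω_c) = −53(ω_r−ω_c),  ω_r=0, ω_s=1
Stage 1: 17(1−ω_c) = −53(0−ω_c)  ⇒  70ω_c = 17  ⇒  ω_c = 17/70
  ⇒ ω_c¹/ω_s¹ = 17/70
Stage 2: N_ring = 26 + 2·29 = 84
Stage 2: 26(ω_s−ω_c) = −84(ω_r−ω_c),  ω_s=0, ω_c=1
Stage 2: ω_r = 1 − (26/84)(0−1) = 55/42
  ⇒ ω_r²/ω_c² = 55/42
Coupling ω_c² = ω_c¹ ⇒ overall = 17/70 × 55/42 = 187/588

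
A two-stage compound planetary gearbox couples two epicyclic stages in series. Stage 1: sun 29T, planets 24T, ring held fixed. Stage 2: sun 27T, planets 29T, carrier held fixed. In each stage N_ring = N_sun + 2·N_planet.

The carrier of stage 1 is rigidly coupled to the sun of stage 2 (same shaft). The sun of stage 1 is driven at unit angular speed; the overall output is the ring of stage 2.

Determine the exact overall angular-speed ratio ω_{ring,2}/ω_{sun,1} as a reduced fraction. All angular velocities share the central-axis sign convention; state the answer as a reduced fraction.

Stage 1: N_ring = 29 + 2·24 = 77
Stage 1: 29(ω_s−ω_c) = −77(ω_r−ω_c),  ω_r=0, ω_s=1
Stage 1: 29(1−ω_c) = −77(0−ω_c)  ⇒  106ω_c = 29  ⇒  ω_c = 29/106
  ⇒ ω_c¹/ω_s¹ = 29/106
Stage 2: N_ring = 27 + 2·29 = 85
Stage 2: 27(ω_s−ω_c) = −85(ω_r−ω_c),  ω_c=0, ω_s=1
Stage 2: ω_r = 0 − (27/85)(1−0) = -27/85
  ⇒ ω_r²/ω_s² = -27/85
Coupling ω_s² = ω_c¹ ⇒ overall = 29/106 × -27/85 = -783/9010

-783/9010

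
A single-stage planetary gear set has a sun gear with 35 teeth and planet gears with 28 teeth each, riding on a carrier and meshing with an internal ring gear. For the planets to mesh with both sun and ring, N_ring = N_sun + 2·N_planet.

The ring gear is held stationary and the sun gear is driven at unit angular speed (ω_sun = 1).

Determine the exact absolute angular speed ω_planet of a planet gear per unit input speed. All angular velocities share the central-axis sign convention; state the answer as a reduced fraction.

N_ring = 35 + 2·28 = 91
35(ω_s−ω_c) = −91(ω_r−ω_c),  ω_r=0, ω_s=1
35(1−ω_c) = −91(0−ω_c)  ⇒  126ω_c = 35  ⇒  ω_c = 5/18
sun–planet: 35·(1−5/18) = −28·(ω_p−ω_c)  ⇒  ω_p−ω_c = −(35/28)·(13/18) = -65/72
ω_p = 5/18 − 65/72 = -5/8

-5/8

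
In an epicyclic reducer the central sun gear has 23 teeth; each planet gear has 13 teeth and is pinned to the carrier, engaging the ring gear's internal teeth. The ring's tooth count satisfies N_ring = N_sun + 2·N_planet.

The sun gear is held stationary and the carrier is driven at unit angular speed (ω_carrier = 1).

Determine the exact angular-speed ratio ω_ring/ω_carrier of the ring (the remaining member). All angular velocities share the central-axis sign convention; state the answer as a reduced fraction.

72/49

N_ring = 23 + 2·13 = 49
23(ω_s−ω_c) = −49(ω_r−ω_c),  ω_s=0, ω_c=1
ω_r = 1 − (23/49)(0−1) = 72/49
ω_r/ω_c = 72/49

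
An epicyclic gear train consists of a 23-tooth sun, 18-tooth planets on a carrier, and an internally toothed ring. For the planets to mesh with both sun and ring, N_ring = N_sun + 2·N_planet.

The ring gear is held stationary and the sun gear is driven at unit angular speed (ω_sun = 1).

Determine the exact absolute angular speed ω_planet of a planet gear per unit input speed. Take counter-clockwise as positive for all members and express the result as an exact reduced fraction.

N_ring = 23 + 2·18 = 59
23(ω_s−ω_c) = −59(ω_r−ω_c),  ω_r=0, ω_s=1
23(1−ω_c) = −59(0−ω_c)  ⇒  82ω_c = 23  ⇒  ω_c = 23/82
sun–planet: 23·(1−23/82) = −18·(ω_p−ω_c)  ⇒  ω_p−ω_c = −(23/18)·(59/82) = -1357/1476
ω_p = 23/82 − 1357/1476 = -23/36

-23/36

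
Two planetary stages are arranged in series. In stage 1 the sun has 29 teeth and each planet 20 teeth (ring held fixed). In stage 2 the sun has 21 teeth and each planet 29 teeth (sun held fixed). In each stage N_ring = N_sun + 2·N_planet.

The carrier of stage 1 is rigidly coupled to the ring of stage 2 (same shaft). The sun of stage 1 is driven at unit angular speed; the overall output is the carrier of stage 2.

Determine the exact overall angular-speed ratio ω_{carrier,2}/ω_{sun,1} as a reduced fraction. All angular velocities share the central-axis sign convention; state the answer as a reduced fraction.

2291/9800

Stage 1: N_ring = 29 + 2·20 = 69
Stage 1: 29(ω_s−ω_c) = −69(ω_r−ω_c),  ω_r=0, ω_s=1
Stage 1: 29(1−ω_c) = −69(0−ω_c)  ⇒  98ω_c = 29  ⇒  ω_c = 29/98
  ⇒ ω_c¹/ω_s¹ = 29/98
Stage 2: N_ring = 21 + 2·29 = 79
Stage 2: 21(ω_s−ω_c) = −79(ω_r−ω_c),  ω_s=0, ω_r=1
Stage 2: 21(0−ω_c) = −79(1−ω_c)  ⇒  100ω_c = 79  ⇒  ω_c = 79/100
  ⇒ ω_c²/ω_r² = 79/100
Coupling ω_r² = ω_c¹ ⇒ overall = 29/98 × 79/100 = 2291/9800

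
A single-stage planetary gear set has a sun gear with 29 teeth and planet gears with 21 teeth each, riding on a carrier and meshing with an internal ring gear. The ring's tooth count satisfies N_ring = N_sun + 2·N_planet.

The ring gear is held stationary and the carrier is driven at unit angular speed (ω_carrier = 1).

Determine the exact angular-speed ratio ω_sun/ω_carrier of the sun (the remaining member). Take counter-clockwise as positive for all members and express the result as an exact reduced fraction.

N_ring = 29 + 2·21 = 71
29(ω_s−ω_c) = −71(ω_r−ω_c),  ω_r=0, ω_c=1
ω_s = 1 − (71/29)(0−1) = 100/29
ω_s/ω_c = 100/29

100/29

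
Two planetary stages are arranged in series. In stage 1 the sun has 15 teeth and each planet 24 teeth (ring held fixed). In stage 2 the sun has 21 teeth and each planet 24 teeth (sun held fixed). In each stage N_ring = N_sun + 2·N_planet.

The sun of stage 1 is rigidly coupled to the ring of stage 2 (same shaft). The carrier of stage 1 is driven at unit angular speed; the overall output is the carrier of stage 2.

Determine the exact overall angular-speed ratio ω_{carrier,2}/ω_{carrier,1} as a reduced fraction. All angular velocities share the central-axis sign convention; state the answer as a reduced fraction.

Stage 1: N_ring = 15 + 2·24 = 63
Stage 1: 15(ω_s−ω_c) = −63(ω_r−ω_c),  ω_r=0, ω_c=1
Stage 1: ω_s = 1 − (63/15)(0−1) = 26/5
  ⇒ ω_s¹/ω_c¹ = 26/5
Stage 2: N_ring = 21 + 2·24 = 69
Stage 2: 21(ω_s−ω_c) = −69(ω_r−ω_c),  ω_s=0, ω_r=1
Stage 2: 21(0−ω_c) = −69(1−ω_c)  ⇒  90ω_c = 69  ⇒  ω_c = 23/30
  ⇒ ω_c²/ω_r² = 23/30
Coupling ω_r² = ω_s¹ ⇒ overall = 26/5 × 23/30 = 299/75

299/75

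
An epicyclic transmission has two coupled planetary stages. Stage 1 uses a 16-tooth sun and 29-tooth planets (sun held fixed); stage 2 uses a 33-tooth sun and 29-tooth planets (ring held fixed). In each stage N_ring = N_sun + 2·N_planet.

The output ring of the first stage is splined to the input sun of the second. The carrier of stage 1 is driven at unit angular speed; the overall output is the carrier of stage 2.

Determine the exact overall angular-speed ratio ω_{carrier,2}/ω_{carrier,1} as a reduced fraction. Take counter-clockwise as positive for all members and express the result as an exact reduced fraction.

1485/4588

Stage 1: N_ring = 16 + 2·29 = 74
Stage 1: 16(ω_s−ω_c) = −74(ω_r−ω_c),  ω_s=0, ω_c=1
Stage 1: ω_r = 1 − (16/74)(0−1) = 45/37
  ⇒ ω_r¹/ω_c¹ = 45/37
Stage 2: N_ring = 33 + 2·29 = 91
Stage 2: 33(ω_s−ω_c) = −91(ω_r−ω_c),  ω_r=0, ω_s=1
Stage 2: 33(1−ω_c) = −91(0−ω_c)  ⇒  124ω_c = 33  ⇒  ω_c = 33/124
  ⇒ ω_c²/ω_s² = 33/124
Coupling ω_s² = ω_r¹ ⇒ overall = 45/37 × 33/124 = 1485/4588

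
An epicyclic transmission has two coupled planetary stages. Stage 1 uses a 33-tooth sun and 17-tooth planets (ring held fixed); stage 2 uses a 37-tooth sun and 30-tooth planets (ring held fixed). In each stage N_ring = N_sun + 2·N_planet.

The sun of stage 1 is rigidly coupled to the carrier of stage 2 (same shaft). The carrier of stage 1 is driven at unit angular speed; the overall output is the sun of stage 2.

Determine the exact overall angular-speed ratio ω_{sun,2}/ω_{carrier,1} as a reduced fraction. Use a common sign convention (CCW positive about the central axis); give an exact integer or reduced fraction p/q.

Stage 1: N_ring = 33 + 2·17 = 67
Stage 1: 33(ω_s−ω_c) = −67(ω_r−ω_c),  ω_r=0, ω_c=1
Stage 1: ω_s = 1 − (67/33)(0−1) = 100/33
  ⇒ ω_s¹/ω_c¹ = 100/33
Stage 2: N_ring = 37 + 2·30 = 97
Stage 2: 37(ω_s−ω_c) = −97(ω_r−ω_c),  ω_r=0, ω_c=1
Stage 2: ω_s = 1 − (97/37)(0−1) = 134/37
  ⇒ ω_s²/ω_c² = 134/37
Coupling ω_c² = ω_s¹ ⇒ overall = 100/33 × 134/37 = 13400/1221

13400/1221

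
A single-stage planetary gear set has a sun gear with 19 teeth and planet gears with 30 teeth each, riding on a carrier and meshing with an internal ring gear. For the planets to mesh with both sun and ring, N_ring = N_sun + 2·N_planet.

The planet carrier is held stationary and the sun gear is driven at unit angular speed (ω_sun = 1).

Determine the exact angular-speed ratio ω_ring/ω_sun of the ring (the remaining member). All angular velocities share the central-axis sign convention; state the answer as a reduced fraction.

-19/79

N_ring = 19 + 2·30 = 79
19(ω_s−ω_c) = −79(ω_r−ω_c),  ω_c=0, ω_s=1
ω_r = 0 − (19/79)(1−0) = -19/79
ω_r/ω_s = -19/79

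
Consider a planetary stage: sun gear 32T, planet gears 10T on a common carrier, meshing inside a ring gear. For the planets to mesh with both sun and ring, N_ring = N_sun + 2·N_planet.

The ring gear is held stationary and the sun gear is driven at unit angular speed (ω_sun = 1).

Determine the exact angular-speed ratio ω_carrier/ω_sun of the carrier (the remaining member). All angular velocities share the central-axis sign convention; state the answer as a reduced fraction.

N_ring = 32 + 2·10 = 52
32(ω_s−ω_c) = −52(ω_r−ω_c),  ω_r=0, ω_s=1
32(1−ω_c) = −52(0−ω_c)  ⇒  84ω_c = 32  ⇒  ω_c = 8/21
ω_c/ω_s = 8/21

8/21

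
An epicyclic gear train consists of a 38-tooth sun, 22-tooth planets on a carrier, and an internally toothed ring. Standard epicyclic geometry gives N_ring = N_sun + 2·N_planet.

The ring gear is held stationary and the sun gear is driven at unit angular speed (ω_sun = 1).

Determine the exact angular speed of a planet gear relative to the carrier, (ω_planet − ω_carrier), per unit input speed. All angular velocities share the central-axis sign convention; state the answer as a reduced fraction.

N_ring = 38 + 2·22 = 82
38(ω_s−ω_c) = −82(ω_r−ω_c),  ω_r=0, ω_s=1
38(1−ω_c) = −82(0−ω_c)  ⇒  120ω_c = 38  ⇒  ω_c = 19/60
sun–planet: 38·(1−19/60) = −22·(ω_p−ω_c)  ⇒  ω_p−ω_c = −(38/22)·(41/60) = -779/660

-779/660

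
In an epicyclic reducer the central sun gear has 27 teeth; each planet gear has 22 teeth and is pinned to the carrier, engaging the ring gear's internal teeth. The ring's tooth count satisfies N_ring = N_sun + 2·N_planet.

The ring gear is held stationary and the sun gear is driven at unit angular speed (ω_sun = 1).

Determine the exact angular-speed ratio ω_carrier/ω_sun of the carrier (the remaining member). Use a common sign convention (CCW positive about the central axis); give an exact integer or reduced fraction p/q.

N_ring = 27 + 2·22 = 71
27(ω_s−ω_c) = −71(ω_r−ω_c),  ω_r=0, ω_s=1
27(1−ω_c) = −71(0−ω_c)  ⇒  98ω_c = 27  ⇒  ω_c = 27/98
ω_c/ω_s = 27/98

27/98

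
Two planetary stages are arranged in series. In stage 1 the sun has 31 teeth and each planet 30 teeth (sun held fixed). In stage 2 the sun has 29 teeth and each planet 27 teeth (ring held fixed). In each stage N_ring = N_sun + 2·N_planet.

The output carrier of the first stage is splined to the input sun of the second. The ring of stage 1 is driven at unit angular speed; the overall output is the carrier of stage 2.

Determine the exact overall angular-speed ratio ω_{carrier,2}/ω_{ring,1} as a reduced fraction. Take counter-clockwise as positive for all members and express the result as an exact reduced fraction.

377/1952

Stage 1: N_ring = 31 + 2·30 = 91
Stage 1: 31(ω_s−ω_c) = −91(ω_r−ω_c),  ω_s=0, ω_r=1
Stage 1: 31(0−ω_c) = −91(1−ω_c)  ⇒  122ω_c = 91  ⇒  ω_c = 91/122
  ⇒ ω_c¹/ω_r¹ = 91/122
Stage 2: N_ring = 29 + 2·27 = 83
Stage 2: 29(ω_s−ω_c) = −83(ω_r−ω_c),  ω_r=0, ω_s=1
Stage 2: 29(1−ω_c) = −83(0−ω_c)  ⇒  112ω_c = 29  ⇒  ω_c = 29/112
  ⇒ ω_c²/ω_s² = 29/112
Coupling ω_s² = ω_c¹ ⇒ overall = 91/122 × 29/112 = 377/1952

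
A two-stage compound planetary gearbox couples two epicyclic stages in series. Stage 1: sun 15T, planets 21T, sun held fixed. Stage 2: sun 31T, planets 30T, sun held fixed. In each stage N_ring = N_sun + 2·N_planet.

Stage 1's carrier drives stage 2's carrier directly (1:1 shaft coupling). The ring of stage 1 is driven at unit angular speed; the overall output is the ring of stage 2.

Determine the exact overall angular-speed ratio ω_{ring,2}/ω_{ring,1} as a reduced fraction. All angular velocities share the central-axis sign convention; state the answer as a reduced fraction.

Stage 1: N_ring = 15 + 2·21 = 57
Stage 1: 15(ω_s−ω_c) = −57(ω_r−ω_c),  ω_s=0, ω_r=1
Stage 1: 15(0−ω_c) = −57(1−ω_c)  ⇒  72ω_c = 57  ⇒  ω_c = 19/24
  ⇒ ω_c¹/ω_r¹ = 19/24
Stage 2: N_ring = 31 + 2·30 = 91
Stage 2: 31(ω_s−ω_c) = −91(ω_r−ω_c),  ω_s=0, ω_c=1
Stage 2: ω_r = 1 − (31/91)(0−1) = 122/91
  ⇒ ω_r²/ω_c² = 122/91
Coupling ω_c² = ω_c¹ ⇒ overall = 19/24 × 122/91 = 1159/1092

1159/1092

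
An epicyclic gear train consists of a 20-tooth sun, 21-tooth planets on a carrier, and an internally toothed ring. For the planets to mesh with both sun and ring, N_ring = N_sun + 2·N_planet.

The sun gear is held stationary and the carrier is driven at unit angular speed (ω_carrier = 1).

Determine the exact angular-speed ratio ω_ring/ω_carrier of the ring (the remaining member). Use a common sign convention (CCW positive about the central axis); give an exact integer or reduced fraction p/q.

41/31

N_ring = 20 + 2·21 = 62
20(ω_s−ω_c) = −62(ω_r−ω_c),  ω_s=0, ω_c=1
ω_r = 1 − (20/62)(0−1) = 41/31
ω_r/ω_c = 41/31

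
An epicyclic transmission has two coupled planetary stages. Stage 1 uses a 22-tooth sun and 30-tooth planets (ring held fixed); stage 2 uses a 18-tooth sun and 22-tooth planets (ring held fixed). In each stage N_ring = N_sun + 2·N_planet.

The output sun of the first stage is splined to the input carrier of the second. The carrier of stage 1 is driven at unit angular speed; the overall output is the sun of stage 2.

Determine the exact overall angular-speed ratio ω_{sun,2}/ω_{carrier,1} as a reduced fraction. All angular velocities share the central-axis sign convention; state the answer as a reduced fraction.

Stage 1: N_ring = 22 + 2·30 = 82
Stage 1: 22(ω_s−ω_c) = −82(ω_r−ω_c),  ω_r=0, ω_c=1
Stage 1: ω_s = 1 − (82/22)(0−1) = 52/11
  ⇒ ω_s¹/ω_c¹ = 52/11
Stage 2: N_ring = 18 + 2·22 = 62
Stage 2: 18(ω_s−ω_c) = −62(ω_r−ω_c),  ω_r=0, ω_c=1
Stage 2: ω_s = 1 − (62/18)(0−1) = 40/9
  ⇒ ω_s²/ω_c² = 40/9
Coupling ω_c² = ω_s¹ ⇒ overall = 52/11 × 40/9 = 2080/99

2080/99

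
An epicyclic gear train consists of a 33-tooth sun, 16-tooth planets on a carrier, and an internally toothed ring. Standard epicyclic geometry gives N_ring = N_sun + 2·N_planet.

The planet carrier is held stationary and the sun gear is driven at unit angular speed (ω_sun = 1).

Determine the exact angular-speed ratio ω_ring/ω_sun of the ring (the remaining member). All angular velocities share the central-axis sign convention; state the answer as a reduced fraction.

N_ring = 33 + 2·16 = 65
33(ω_s−ω_c) = −65(ω_r−ω_c),  ω_c=0, ω_s=1
ω_r = 0 − (33/65)(1−0) = -33/65
ω_r/ω_s = -33/65

-33/65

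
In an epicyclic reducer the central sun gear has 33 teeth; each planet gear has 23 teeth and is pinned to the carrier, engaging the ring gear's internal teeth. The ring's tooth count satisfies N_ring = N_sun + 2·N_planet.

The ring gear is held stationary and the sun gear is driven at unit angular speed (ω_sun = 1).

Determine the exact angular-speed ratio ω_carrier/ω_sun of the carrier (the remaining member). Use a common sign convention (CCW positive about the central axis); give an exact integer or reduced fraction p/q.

N_ring = 33 + 2·23 = 79
33(ω_s−ω_c) = −79(ω_r−ω_c),  ω_r=0, ω_s=1
33(1−ω_c) = −79(0−ω_c)  ⇒  112ω_c = 33  ⇒  ω_c = 33/112
ω_c/ω_s = 33/112

33/112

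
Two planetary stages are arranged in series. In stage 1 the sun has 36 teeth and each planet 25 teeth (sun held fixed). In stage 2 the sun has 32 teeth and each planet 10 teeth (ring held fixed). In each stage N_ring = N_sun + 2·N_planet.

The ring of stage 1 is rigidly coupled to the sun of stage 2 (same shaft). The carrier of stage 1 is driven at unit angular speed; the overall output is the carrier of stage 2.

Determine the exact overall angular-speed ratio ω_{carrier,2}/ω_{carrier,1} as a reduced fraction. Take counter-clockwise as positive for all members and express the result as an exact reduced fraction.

488/903

Stage 1: N_ring = 36 + 2·25 = 86
Stage 1: 36(ω_s−ω_c) = −86(ω_r−ω_c),  ω_s=0, ω_c=1
Stage 1: ω_r = 1 − (36/86)(0−1) = 61/43
  ⇒ ω_r¹/ω_c¹ = 61/43
Stage 2: N_ring = 32 + 2·10 = 52
Stage 2: 32(ω_s−ω_c) = −52(ω_r−ω_c),  ω_r=0, ω_s=1
Stage 2: 32(1−ω_c) = −52(0−ω_c)  ⇒  84ω_c = 32  ⇒  ω_c = 8/21
  ⇒ ω_c²/ω_s² = 8/21
Coupling ω_s² = ω_r¹ ⇒ overall = 61/43 × 8/21 = 488/903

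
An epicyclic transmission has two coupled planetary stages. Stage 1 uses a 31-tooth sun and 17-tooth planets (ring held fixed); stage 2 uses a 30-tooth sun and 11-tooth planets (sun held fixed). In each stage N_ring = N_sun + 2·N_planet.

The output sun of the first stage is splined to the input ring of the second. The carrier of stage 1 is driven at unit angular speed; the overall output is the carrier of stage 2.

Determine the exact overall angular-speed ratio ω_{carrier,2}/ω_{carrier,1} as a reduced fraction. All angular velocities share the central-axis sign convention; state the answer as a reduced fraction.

2496/1271

Stage 1: N_ring = 31 + 2·17 = 65
Stage 1: 31(ω_s−ω_c) = −65(ω_r−ω_c),  ω_r=0, ω_c=1
Stage 1: ω_s = 1 − (65/31)(0−1) = 96/31
  ⇒ ω_s¹/ω_c¹ = 96/31
Stage 2: N_ring = 30 + 2·11 = 52
Stage 2: 30(ω_s−ω_c) = −52(ω_r−ω_c),  ω_s=0, ω_r=1
Stage 2: 30(0−ω_c) = −52(1−ω_c)  ⇒  82ω_c = 52  ⇒  ω_c = 26/41
  ⇒ ω_c²/ω_r² = 26/41
Coupling ω_r² = ω_s¹ ⇒ overall = 96/31 × 26/41 = 2496/1271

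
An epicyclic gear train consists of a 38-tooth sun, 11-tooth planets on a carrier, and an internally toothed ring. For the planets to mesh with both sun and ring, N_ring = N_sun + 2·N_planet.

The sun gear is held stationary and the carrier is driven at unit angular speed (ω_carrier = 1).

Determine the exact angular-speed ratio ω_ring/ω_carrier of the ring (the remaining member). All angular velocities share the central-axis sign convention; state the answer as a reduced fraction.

49/30

N_ring = 38 + 2·11 = 60
38(ω_s−ω_c) = −60(ω_r−ω_c),  ω_s=0, ω_c=1
ω_r = 1 − (38/60)(0−1) = 49/30
ω_r/ω_c = 49/30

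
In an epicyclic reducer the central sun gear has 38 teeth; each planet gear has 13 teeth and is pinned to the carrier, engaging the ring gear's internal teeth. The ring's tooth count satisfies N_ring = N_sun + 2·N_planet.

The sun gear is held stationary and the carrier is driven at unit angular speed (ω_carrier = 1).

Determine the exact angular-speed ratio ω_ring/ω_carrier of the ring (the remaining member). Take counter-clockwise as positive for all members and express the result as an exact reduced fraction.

51/32

N_ring = 38 + 2·13 = 64
38(ω_s−ω_c) = −64(ω_r−ω_c),  ω_s=0, ω_c=1
ω_r = 1 − (38/64)(0−1) = 51/32
ω_r/ω_c = 51/32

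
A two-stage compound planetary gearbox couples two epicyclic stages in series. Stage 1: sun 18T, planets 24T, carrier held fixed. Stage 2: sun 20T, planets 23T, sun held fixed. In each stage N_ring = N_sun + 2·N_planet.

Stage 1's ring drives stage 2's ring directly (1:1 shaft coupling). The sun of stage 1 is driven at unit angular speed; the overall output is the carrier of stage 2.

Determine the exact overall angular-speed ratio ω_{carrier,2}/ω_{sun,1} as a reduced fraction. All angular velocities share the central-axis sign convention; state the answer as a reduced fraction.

Stage 1: N_ring = 18 + 2·24 = 66
Stage 1: 18(ω_s−ω_c) = −66(ω_r−ω_c),  ω_c=0, ω_s=1
Stage 1: ω_r = 0 − (18/66)(1−0) = -3/11
  ⇒ ω_r¹/ω_s¹ = -3/11
Stage 2: N_ring = 20 + 2·23 = 66
Stage 2: 20(ω_s−ω_c) = −66(ω_r−ω_c),  ω_s=0, ω_r=1
Stage 2: 20(0−ω_c) = −66(1−ω_c)  ⇒  86ω_c = 66  ⇒  ω_c = 33/43
  ⇒ ω_c²/ω_r² = 33/43
Coupling ω_r² = ω_r¹ ⇒ overall = -3/11 × 33/43 = -9/43

-9/43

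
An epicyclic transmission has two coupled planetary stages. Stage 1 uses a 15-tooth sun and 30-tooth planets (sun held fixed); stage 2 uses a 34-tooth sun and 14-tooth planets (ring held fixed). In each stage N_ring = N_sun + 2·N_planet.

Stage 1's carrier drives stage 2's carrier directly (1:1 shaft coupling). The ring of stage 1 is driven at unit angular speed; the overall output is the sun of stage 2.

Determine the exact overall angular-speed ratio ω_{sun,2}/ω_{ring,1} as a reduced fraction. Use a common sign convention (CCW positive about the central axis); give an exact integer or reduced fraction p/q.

Stage 1: N_ring = 15 + 2·30 = 75
Stage 1: 15(ω_s−ω_c) = −75(ω_r−ω_c),  ω_s=0, ω_r=1
Stage 1: 15(0−ω_c) = −75(1−ω_c)  ⇒  90ω_c = 75  ⇒  ω_c = 5/6
  ⇒ ω_c¹/ω_r¹ = 5/6
Stage 2: N_ring = 34 + 2·14 = 62
Stage 2: 34(ω_s−ω_c) = −62(ω_r−ω_c),  ω_r=0, ω_c=1
Stage 2: ω_s = 1 − (62/34)(0−1) = 48/17
  ⇒ ω_s²/ω_c² = 48/17
Coupling ω_c² = ω_c¹ ⇒ overall = 5/6 × 48/17 = 40/17

40/17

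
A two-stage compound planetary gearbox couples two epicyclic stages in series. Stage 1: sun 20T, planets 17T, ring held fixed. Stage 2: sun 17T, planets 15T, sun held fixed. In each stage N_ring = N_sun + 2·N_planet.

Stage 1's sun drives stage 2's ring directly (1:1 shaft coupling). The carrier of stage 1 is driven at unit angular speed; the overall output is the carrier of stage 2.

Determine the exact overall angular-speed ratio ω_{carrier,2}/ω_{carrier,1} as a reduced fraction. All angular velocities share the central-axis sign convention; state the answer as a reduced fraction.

1739/640

Stage 1: N_ring = 20 + 2·17 = 54
Stage 1: 20(ω_s−ω_c) = −54(ω_r−ω_c),  ω_r=0, ω_c=1
Stage 1: ω_s = 1 − (54/20)(0−1) = 37/10
  ⇒ ω_s¹/ω_c¹ = 37/10
Stage 2: N_ring = 17 + 2·15 = 47
Stage 2: 17(ω_s−ω_c) = −47(ω_r−ω_c),  ω_s=0, ω_r=1
Stage 2: 17(0−ω_c) = −47(1−ω_c)  ⇒  64ω_c = 47  ⇒  ω_c = 47/64
  ⇒ ω_c²/ω_r² = 47/64
Coupling ω_r² = ω_s¹ ⇒ overall = 37/10 × 47/64 = 1739/640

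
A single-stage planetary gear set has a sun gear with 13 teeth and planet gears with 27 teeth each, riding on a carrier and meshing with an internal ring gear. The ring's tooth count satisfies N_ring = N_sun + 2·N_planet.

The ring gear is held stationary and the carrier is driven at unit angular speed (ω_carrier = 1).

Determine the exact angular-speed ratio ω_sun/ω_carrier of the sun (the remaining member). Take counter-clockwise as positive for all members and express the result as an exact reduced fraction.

80/13

N_ring = 13 + 2·27 = 67
13(ω_s−ω_c) = −67(ω_r−ω_c),  ω_r=0, ω_c=1
ω_s = 1 − (67/13)(0−1) = 80/13
ω_s/ω_c = 80/13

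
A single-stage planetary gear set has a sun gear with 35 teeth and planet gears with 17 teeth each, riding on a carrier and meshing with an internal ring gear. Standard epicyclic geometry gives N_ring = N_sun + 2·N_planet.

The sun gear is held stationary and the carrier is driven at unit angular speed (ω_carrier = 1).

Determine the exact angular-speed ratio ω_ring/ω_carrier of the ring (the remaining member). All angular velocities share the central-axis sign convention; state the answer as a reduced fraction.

N_ring = 35 + 2·17 = 69
35(ω_s−ω_c) = −69(ω_r−ω_c),  ω_s=0, ω_c=1
ω_r = 1 − (35/69)(0−1) = 104/69
ω_r/ω_c = 104/69

104/69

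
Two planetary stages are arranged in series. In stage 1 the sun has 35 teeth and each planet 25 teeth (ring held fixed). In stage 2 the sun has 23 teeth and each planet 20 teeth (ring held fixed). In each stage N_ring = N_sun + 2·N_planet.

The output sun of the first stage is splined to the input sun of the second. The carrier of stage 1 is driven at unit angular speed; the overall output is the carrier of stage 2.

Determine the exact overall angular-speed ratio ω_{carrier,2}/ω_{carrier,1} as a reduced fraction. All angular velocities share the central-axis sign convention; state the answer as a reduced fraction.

Stage 1: N_ring = 35 + 2·25 = 85
Stage 1: 35(ω_s−ω_c) = −85(ω_r−ω_c),  ω_r=0, ω_c=1
Stage 1: ω_s = 1 − (85/35)(0−1) = 24/7
  ⇒ ω_s¹/ω_c¹ = 24/7
Stage 2: N_ring = 23 + 2·20 = 63
Stage 2: 23(ω_s−ω_c) = −63(ω_r−ω_c),  ω_r=0, ω_s=1
Stage 2: 23(1−ω_c) = −63(0−ω_c)  ⇒  86ω_c = 23  ⇒  ω_c = 23/86
  ⇒ ω_c²/ω_s² = 23/86
Coupling ω_s² = ω_s¹ ⇒ overall = 24/7 × 23/86 = 276/301

276/301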